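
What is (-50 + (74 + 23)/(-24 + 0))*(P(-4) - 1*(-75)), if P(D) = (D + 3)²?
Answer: -24643/6 ≈ -4107.2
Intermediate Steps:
P(D) = (3 + D)²
(-50 + (74 + 23)/(-24 + 0))*(P(-4) - 1*(-75)) = (-50 + (74 + 23)/(-24 + 0))*((3 - 4)² - 1*(-75)) = (-50 + 97/(-24))*((-1)² + 75) = (-50 + 97*(-1/24))*(1 + 75) = (-50 - 97/24)*76 = -1297/24*76 = -24643/6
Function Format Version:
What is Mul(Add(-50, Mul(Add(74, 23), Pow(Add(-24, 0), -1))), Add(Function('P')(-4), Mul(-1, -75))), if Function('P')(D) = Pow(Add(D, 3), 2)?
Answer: Rational(-24643, 6) ≈ -4107.2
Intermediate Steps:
Function('P')(D) = Pow(Add(3, D), 2)
Mul(Add(-50, Mul(Add(74, 23), Pow(Add(-24, 0), -1))), Add(Function('P')(-4), Mul(-1, -75))) = Mul(Add(-50, Mul(Add(74, 23), Pow(Add(-24, 0), -1))), Add(Pow(Add(3, -4), 2), Mul(-1, -75))) = Mul(Add(-50, Mul(97, Pow(-24, -1))), Add(Pow(-1, 2), 75)) = Mul(Add(-50, Mul(97, Rational(-1, 24))), Add(1, 75)) = Mul(Add(-50, Rational(-97, 24)), 76) = Mul(Rational(-1297, 24), 76) = Rational(-24643, 6)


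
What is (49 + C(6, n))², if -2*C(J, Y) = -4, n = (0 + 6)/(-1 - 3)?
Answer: 2601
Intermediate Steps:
n = -3/2 (n = 6/(-4) = 6*(-¼) = -3/2 ≈ -1.5000)
C(J, Y) = 2 (C(J, Y) = -½*(-4) = 2)
(49 + C(6, n))² = (49 + 2)² = 51² = 2601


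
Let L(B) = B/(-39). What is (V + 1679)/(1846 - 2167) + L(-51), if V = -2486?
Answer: 5316/1391 ≈ 3.8217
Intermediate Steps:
L(B) = -B/39 (L(B) = B*(-1/39) = -B/39)
(V + 1679)/(1846 - 2167) + L(-51) = (-2486 + 1679)/(1846 - 2167) - 1/39*(-51) = -807/(-321) + 17/13 = -807*(-1/321) + 17/13 = 269/107 + 17/13 = 5316/1391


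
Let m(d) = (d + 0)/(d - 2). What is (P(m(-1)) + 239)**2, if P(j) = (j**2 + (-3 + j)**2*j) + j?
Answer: 42627841/729 ≈ 58474.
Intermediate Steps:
m(d) = d/(-2 + d)
P(j) = j + j**2 + j*(-3 + j)**2 (P(j) = (j**2 + j*(-3 + j)**2) + j = j + j**2 + j*(-3 + j)**2)
(P(m(-1)) + 239)**2 = ((-1/(-2 - 1))*(1 - 1/(-2 - 1) + (-3 - 1/(-2 - 1))**2) + 239)**2 = ((-1/(-3))*(1 - 1/(-3) + (-3 - 1/(-3))**2) + 239)**2 = ((-1*(-1/3))*(1 - 1*(-1/3) + (-3 - 1*(-1/3))**2) + 239)**2 = ((1 + 1/3 + (-3 + 1/3)**2)/3 + 239)**2 = ((1 + 1/3 + (-8/3)**2)/3 + 239)**2 = ((1 + 1/3 + 64/9)/3 + 239)**2 = ((1/3)*(76/9) + 239)**2 = (76/27 + 239)**2 = (6529/27)**2 = 42627841/729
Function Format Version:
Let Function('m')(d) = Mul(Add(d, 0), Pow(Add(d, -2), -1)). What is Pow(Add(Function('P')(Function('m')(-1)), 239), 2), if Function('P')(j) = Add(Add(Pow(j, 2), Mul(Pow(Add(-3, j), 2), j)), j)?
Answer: Rational(42627841, 729) ≈ 58474.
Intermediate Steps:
Function('m')(d) = Mul(d, Pow(Add(-2, d), -1))
Function('P')(j) = Add(j, Pow(j, 2), Mul(j, Pow(Add(-3, j), 2))) (Function('P')(j) = Add(Add(Pow(j, 2), Mul(j, Pow(Add(-3, j), 2))), j) = Add(j, Pow(j, 2), Mul(j, Pow(Add(-3, j), 2))))
Pow(Add(Function('P')(Function('m')(-1)), 239), 2) = Pow(Add(Mul(Mul(-1, Pow(Add(-2, -1), -1)), Add(1, Mul(-1, Pow(Add(-2, -1), -1)), Pow(Add(-3, Mul(-1, Pow(Add(-2, -1), -1))), 2))), 239), 2) = Pow(Add(Mul(Mul(-1, Pow(-3, -1)), Add(1, Mul(-1, Pow(-3, -1)), Pow(Add(-3, Mul(-1, Pow(-3, -1))), 2))), 239), 2) = Pow(Add(Mul(Mul(-1, Rational(-1, 3)), Add(1, Mul(-1, Rational(-1, 3)), Pow(Add(-3, Mul(-1, Rational(-1, 3))), 2))), 239), 2) = Pow(Add(Mul(Rational(1, 3), Add(1, Rational(1, 3), Pow(Add(-3, Rational(1, 3)), 2))), 239), 2) = Pow(Add(Mul(Rational(1, 3), Add(1, Rational(1, 3), Pow(Rational(-8, 3), 2))), 239), 2) = Pow(Add(Mul(Rational(1, 3), Add(1, Rational(1, 3), Rational(64, 9))), 239), 2) = Pow(Add(Mul(Rational(1, 3), Rational(76, 9)), 239), 2) = Pow(Add(Rational(76, 27), 239), 2) = Pow(Rational(6529, 27), 2) = Rational(42627841, 729)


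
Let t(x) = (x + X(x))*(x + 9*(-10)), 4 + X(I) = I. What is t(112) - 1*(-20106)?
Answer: 24946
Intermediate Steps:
X(I) = -4 + I
t(x) = (-90 + x)*(-4 + 2*x) (t(x) = (x + (-4 + x))*(x + 9*(-10)) = (-4 + 2*x)*(x - 90) = (-4 + 2*x)*(-90 + x) = (-90 + x)*(-4 + 2*x))
t(112) - 1*(-20106) = (360 - 184*112 + 2*112**2) - 1*(-20106) = (360 - 20608 + 2*12544) + 20106 = (360 - 20608 + 25088) + 20106 = 4840 + 20106 = 24946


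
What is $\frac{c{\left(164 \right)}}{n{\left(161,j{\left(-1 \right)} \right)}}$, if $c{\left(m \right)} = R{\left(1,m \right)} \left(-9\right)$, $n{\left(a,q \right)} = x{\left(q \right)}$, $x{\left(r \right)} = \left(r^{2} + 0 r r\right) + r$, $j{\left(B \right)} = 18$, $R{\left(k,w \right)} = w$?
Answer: $- \frac{82}{19} \approx -4.3158$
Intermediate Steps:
$x{\left(r \right)} = r + r^{2}$ ($x{\left(r \right)} = \left(r^{2} + 0 r\right) + r = \left(r^{2} + 0\right) + r = r^{2} + r = r + r^{2}$)
$n{\left(a,q \right)} = q \left(1 + q\right)$
$c{\left(m \right)} = - 9 m$ ($c{\left(m \right)} = m \left(-9\right) = - 9 m$)
$\frac{c{\left(164 \right)}}{n{\left(161,j{\left(-1 \right)} \right)}} = \frac{\left(-9\right) 164}{18 \left(1 + 18\right)} = - \frac{1476}{18 \cdot 19} = - \frac{1476}{342} = \left(-1476\right) \frac{1}{342} = - \frac{82}{19}$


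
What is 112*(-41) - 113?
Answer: -4705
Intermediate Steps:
112*(-41) - 113 = -4592 - 113 = -4705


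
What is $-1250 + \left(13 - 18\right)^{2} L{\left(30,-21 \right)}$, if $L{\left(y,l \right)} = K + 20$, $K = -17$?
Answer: $-1175$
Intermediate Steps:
$L{\left(y,l \right)} = 3$ ($L{\left(y,l \right)} = -17 + 20 = 3$)
$-1250 + \left(13 - 18\right)^{2} L{\left(30,-21 \right)} = -1250 + \left(13 - 18\right)^{2} \cdot 3 = -1250 + \left(-5\right)^{2} \cdot 3 = -1250 + 25 \cdot 3 = -1250 + 75 = -1175$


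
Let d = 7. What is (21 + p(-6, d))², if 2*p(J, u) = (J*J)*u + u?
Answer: 90601/4 ≈ 22650.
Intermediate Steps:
p(J, u) = u/2 + u*J²/2 (p(J, u) = ((J*J)*u + u)/2 = (J²*u + u)/2 = (u*J² + u)/2 = (u + u*J²)/2 = u/2 + u*J²/2)
(21 + p(-6, d))² = (21 + (½)*7*(1 + (-6)²))² = (21 + (½)*7*(1 + 36))² = (21 + (½)*7*37)² = (21 + 259/2)² = (301/2)² = 90601/4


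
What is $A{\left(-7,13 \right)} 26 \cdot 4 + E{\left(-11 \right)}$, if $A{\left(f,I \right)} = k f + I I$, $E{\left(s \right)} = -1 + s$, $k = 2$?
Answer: $16108$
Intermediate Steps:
$A{\left(f,I \right)} = I^{2} + 2 f$ ($A{\left(f,I \right)} = 2 f + I I = 2 f + I^{2} = I^{2} + 2 f$)
$A{\left(-7,13 \right)} 26 \cdot 4 + E{\left(-11 \right)} = \left(13^{2} + 2 \left(-7\right)\right) 26 \cdot 4 - 12 = \left(169 - 14\right) 104 - 12 = 155 \cdot 104 - 12 = 16120 - 12 = 16108$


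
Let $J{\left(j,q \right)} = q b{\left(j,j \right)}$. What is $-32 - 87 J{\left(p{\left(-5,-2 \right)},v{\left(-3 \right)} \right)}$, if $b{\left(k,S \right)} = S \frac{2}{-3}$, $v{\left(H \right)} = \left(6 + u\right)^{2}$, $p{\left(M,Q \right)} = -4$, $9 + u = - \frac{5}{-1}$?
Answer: $-960$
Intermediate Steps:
$u = -4$ ($u = -9 - \frac{5}{-1} = -9 - -5 = -9 + 5 = -4$)
$v{\left(H \right)} = 4$ ($v{\left(H \right)} = \left(6 - 4\right)^{2} = 2^{2} = 4$)
$b{\left(k,S \right)} = - \frac{2 S}{3}$ ($b{\left(k,S \right)} = S 2 \left(- \frac{1}{3}\right) = S \left(- \frac{2}{3}\right) = - \frac{2 S}{3}$)
$J{\left(j,q \right)} = - \frac{2 j q}{3}$ ($J{\left(j,q \right)} = q \left(- \frac{2 j}{3}\right) = - \frac{2 j q}{3}$)
$-32 - 87 J{\left(p{\left(-5,-2 \right)},v{\left(-3 \right)} \right)} = -32 - 87 \left(\left(- \frac{2}{3}\right) \left(-4\right) 4\right) = -32 - 928 = -960$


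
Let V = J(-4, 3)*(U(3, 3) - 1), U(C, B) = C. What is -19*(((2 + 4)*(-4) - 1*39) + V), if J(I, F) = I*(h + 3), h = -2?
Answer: 1349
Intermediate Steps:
J(I, F) = I (J(I, F) = I*(-2 + 3) = I*1 = I)
V = -8 (V = -4*(3 - 1) = -4*2 = -8)
-19*(((2 + 4)*(-4) - 1*39) + V) = -19*(((2 + 4)*(-4) - 1*39) - 8) = -19*((6*(-4) - 39) - 8) = -19*((-24 - 39) - 8) = -19*(-63 - 8) = -19*(-71) = 1349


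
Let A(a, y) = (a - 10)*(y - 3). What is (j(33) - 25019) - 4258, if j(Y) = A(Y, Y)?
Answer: -28587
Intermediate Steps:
A(a, y) = (-10 + a)*(-3 + y)
j(Y) = 30 + Y**2 - 13*Y (j(Y) = 30 - 10*Y - 3*Y + Y*Y = 30 - 10*Y - 3*Y + Y**2 = 30 + Y**2 - 13*Y)
(j(33) - 25019) - 4258 = ((30 + 33**2 - 13*33) - 25019) - 4258 = ((30 + 1089 - 429) - 25019) - 4258 = (690 - 25019) - 4258 = -24329 - 4258 = -28587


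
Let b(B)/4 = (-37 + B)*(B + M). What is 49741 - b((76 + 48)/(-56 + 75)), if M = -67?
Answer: 15295417/361 ≈ 42370.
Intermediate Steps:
b(B) = 4*(-67 + B)*(-37 + B) (b(B) = 4*((-37 + B)*(B - 67)) = 4*((-37 + B)*(-67 + B)) = 4*((-67 + B)*(-37 + B)) = 4*(-67 + B)*(-37 + B))
49741 - b((76 + 48)/(-56 + 75)) = 49741 - (9916 - 416*(76 + 48)/(-56 + 75) + 4*((76 + 48)/(-56 + 75))²) = 49741 - (9916 - 51584/19 + 4*(124/19)²) = 49741 - (9916 - 51584/19 + 4*(124*(1/19))²) = 49741 - (9916 - 416*124/19 + 4*(124/19)²) = 49741 - (9916 - 51584/19 + 4*(15376/361)) = 49741 - (9916 - 51584/19 + 61504/361) = 49741 - 1*2661084/361 = 49741 - 2661084/361 = 15295417/361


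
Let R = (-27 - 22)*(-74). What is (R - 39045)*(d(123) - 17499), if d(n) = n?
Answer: 615440544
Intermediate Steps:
R = 3626 (R = -49*(-74) = 3626)
(R - 39045)*(d(123) - 17499) = (3626 - 39045)*(123 - 17499) = -35419*(-17376) = 615440544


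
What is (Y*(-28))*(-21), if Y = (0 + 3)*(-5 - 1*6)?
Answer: -19404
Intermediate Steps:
Y = -33 (Y = 3*(-5 - 6) = 3*(-11) = -33)
(Y*(-28))*(-21) = -33*(-28)*(-21) = 924*(-21) = -19404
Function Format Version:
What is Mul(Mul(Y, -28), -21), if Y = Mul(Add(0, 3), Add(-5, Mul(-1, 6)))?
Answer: -19404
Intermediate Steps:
Y = -33 (Y = Mul(3, Add(-5, -6)) = Mul(3, -11) = -33)
Mul(Mul(Y, -28), -21) = Mul(Mul(-33, -28), -21) = Mul(924, -21) = -19404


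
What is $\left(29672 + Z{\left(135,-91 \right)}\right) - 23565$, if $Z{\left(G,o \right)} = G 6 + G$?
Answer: $7052$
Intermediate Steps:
$Z{\left(G,o \right)} = 7 G$ ($Z{\left(G,o \right)} = 6 G + G = 7 G$)
$\left(29672 + Z{\left(135,-91 \right)}\right) - 23565 = \left(29672 + 7 \cdot 135\right) - 23565 = \left(29672 + 945\right) - 23565 = 30617 - 23565 = 7052$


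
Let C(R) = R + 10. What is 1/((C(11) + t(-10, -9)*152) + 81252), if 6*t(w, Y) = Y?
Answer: 1/81045 ≈ 1.2339e-5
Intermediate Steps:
t(w, Y) = Y/6
C(R) = 10 + R
1/((C(11) + t(-10, -9)*152) + 81252) = 1/(((10 + 11) + ((⅙)*(-9))*152) + 81252) = 1/((21 - 3/2*152) + 81252) = 1/((21 - 228) + 81252) = 1/(-207 + 81252) = 1/81045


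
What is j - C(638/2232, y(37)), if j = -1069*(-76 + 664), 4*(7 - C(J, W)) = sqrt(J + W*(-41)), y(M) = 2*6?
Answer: -628579 + I*sqrt(17011343)/744 ≈ -6.2858e+5 + 5.5437*I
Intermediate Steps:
y(M) = 12
C(J, W) = 7 - sqrt(J - 41*W)/4 (C(J, W) = 7 - sqrt(J + W*(-41))/4 = 7 - sqrt(J - 41*W)/4)
j = -628572 (j = -1069*588 = -628572)
j - C(638/2232, y(37)) = -628572 - (7 - sqrt(638/2232 - 41*12)/4) = -628572 - (7 - sqrt(638*(1/2232) - 492)/4) = -628572 - (7 - sqrt(319/1116 - 492)/4) = -628572 - (7 - I*sqrt(17011343)/744) = -628572 + (-7 + I*sqrt(17011343)/744) = -628579 + I*sqrt(17011343)/744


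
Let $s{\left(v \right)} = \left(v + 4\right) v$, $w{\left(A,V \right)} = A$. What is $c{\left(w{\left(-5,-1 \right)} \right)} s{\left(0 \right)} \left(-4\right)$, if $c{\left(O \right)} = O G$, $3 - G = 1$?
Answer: $0$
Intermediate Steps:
$G = 2$ ($G = 3 - 1 = 2$)
$c{\left(O \right)} = 2 O$ ($c{\left(O \right)} = O 2 = 2 O$)
$s{\left(v \right)} = v \left(4 + v\right)$ ($s{\left(v \right)} = \left(4 + v\right) v = v \left(4 + v\right)$)
$c{\left(w{\left(-5,-1 \right)} \right)} s{\left(0 \right)} \left(-4\right) = 2 \left(-5\right) 0 \left(4 + 0\right) \left(-4\right) = - 10 \cdot 0 \cdot 4 \left(-4\right) = \left(-10\right) 0 \left(-4\right) = 0 \left(-4\right) = 0$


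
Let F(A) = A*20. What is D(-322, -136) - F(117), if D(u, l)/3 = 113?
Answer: -2001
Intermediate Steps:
D(u, l) = 339 (D(u, l) = 3*113 = 339)
F(A) = 20*A
D(-322, -136) - F(117) = 339 - 20*117 = 339 - 1*2340 = 339 - 2340 = -2001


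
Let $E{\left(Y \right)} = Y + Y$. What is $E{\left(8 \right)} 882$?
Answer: $14112$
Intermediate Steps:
$E{\left(Y \right)} = 2 Y$
$E{\left(8 \right)} 882 = 2 \cdot 8 \cdot 882 = 16 \cdot 882 = 14112$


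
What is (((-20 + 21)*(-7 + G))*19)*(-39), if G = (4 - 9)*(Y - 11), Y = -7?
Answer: -61503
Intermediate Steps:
G = 90 (G = (4 - 9)*(-7 - 11) = -5*(-18) = 90)
(((-20 + 21)*(-7 + G))*19)*(-39) = (((-20 + 21)*(-7 + 90))*19)*(-39) = ((1*83)*19)*(-39) = (83*19)*(-39) = 1577*(-39) = -61503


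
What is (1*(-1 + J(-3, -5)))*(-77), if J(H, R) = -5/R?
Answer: 0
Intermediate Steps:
(1*(-1 + J(-3, -5)))*(-77) = (1*(-1 - 5/(-5)))*(-77) = (1*(-1 - 5*(-⅕)))*(-77) = (1*(-1 + 1))*(-77) = (1*0)*(-77) = 0*(-77) = 0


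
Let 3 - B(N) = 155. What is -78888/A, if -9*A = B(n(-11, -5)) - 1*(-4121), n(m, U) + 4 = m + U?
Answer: 26296/147 ≈ 178.88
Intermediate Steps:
n(m, U) = -4 + U + m (n(m, U) = -4 + (m + U) = -4 + (U + m) = -4 + U + m)
B(N) = -152 (B(N) = 3 - 1*155 = 3 - 155 = -152)
A = -441 (A = -(-152 - 1*(-4121))/9 = -(-152 + 4121)/9 = -⅑*3969 = -441)
-78888/A = -78888/(-441) = -78888*(-1/441) = 26296/147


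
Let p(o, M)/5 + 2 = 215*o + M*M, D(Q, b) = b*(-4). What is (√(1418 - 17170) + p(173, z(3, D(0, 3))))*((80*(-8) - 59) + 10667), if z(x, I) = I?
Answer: 1860876080 + 19936*I*√3938 ≈ 1.8609e+9 + 1.2511e+6*I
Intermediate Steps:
D(Q, b) = -4*b
p(o, M) = -10 + 5*M² + 1075*o (p(o, M) = -10 + 5*(215*o + M*M) = -10 + 5*(215*o + M²) = -10 + 5*(M² + 215*o) = -10 + (5*M² + 1075*o) = -10 + 5*M² + 1075*o)
(√(1418 - 17170) + p(173, z(3, D(0, 3))))*((80*(-8) - 59) + 10667) = (√(1418 - 17170) + (-10 + 5*(-4*3)² + 1075*173))*((80*(-8) - 59) + 10667) = (√(-15752) + (-10 + 5*(-12)² + 185975))*((-640 - 59) + 10667) = (2*I*√3938 + (-10 + 5*144 + 185975))*(-699 + 10667) = (2*I*√3938 + (-10 + 720 + 185975))*9968 = (2*I*√3938 + 186685)*9968 = (186685 + 2*I*√3938)*9968 = 1860876080 + 19936*I*√3938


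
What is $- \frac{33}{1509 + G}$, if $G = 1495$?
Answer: $- \frac{33}{3004} \approx -0.010985$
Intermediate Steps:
$- \frac{33}{1509 + G} = - \frac{33}{1509 + 1495} = - \frac{33}{3004}$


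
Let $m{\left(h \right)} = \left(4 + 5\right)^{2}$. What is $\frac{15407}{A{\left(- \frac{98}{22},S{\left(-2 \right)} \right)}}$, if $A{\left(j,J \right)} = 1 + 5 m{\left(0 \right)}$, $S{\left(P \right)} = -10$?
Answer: $\frac{2201}{58} \approx 37.948$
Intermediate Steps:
$m{\left(h \right)} = 81$ ($m{\left(h \right)} = 9^{2} = 81$)
$A{\left(j,J \right)} = 406$ ($A{\left(j,J \right)} = 1 + 5 \cdot 81 = 1 + 405 = 406$)
$\frac{15407}{A{\left(- \frac{98}{22},S{\left(-2 \right)} \right)}} = \frac{15407}{406} = 15407 \cdot \frac{1}{406} = \frac{2201}{58}$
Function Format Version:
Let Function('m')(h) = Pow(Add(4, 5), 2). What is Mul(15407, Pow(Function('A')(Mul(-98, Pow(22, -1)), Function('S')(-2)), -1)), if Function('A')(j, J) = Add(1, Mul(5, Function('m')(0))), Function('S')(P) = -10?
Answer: Rational(2201, 58) ≈ 37.948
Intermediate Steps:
Function('m')(h) = 81 (Function('m')(h) = Pow(9, 2) = 81)
Function('A')(j, J) = 406 (Function('A')(j, J) = Add(1, Mul(5, 81)) = Add(1, 405) = 406)
Mul(15407, Pow(Function('A')(Mul(-98, Pow(22, -1)), Function('S')(-2)), -1)) = Mul(15407, Pow(406, -1)) = Mul(15407, Rational(1, 406)) = Rational(2201, 58)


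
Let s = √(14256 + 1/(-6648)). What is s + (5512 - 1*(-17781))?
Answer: 23293 + √157514200194/3324 ≈ 23412.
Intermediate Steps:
s = √157514200194/3324 (s = √(14256 - 1/6648) = √(94773887/6648) = √157514200194/3324 ≈ 119.40)
s + (5512 - 1*(-17781)) = √157514200194/3324 + (5512 - 1*(-17781)) = √157514200194/3324 + (5512 + 17781) = √157514200194/3324 + 23293 = 23293 + √157514200194/3324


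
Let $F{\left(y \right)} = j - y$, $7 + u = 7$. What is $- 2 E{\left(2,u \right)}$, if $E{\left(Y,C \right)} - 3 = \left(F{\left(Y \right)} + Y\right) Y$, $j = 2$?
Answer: $-14$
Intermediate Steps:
$u = 0$ ($u = -7 + 7 = 0$)
$F{\left(y \right)} = 2 - y$
$E{\left(Y,C \right)} = 3 + 2 Y$ ($E{\left(Y,C \right)} = 3 + \left(\left(2 - Y\right) + Y\right) Y = 3 + 2 Y$)
$- 2 E{\left(2,u \right)} = - 2 \left(3 + 2 \cdot 2\right) = - 2 \left(3 + 4\right) = \left(-2\right) 7 = -14$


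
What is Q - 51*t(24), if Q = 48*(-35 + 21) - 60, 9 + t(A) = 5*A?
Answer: -6393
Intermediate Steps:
t(A) = -9 + 5*A
Q = -732 (Q = 48*(-14) - 60 = -672 - 60 = -732)
Q - 51*t(24) = -732 - 51*(-9 + 5*24) = -732 - 51*(-9 + 120) = -732 - 51*111 = -732 - 1*5661 = -732 - 5661 = -6393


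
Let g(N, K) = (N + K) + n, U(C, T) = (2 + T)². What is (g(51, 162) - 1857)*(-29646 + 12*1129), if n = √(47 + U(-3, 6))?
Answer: 26465112 - 16098*√111 ≈ 2.6296e+7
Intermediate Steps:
n = √111 (n = √(47 + (2 + 6)²) = √(47 + 8²) = √(47 + 64) = √111 ≈ 10.536)
g(N, K) = K + N + √111 (g(N, K) = (N + K) + √111 = (K + N) + √111 = K + N + √111)
(g(51, 162) - 1857)*(-29646 + 12*1129) = ((162 + 51 + √111) - 1857)*(-29646 + 12*1129) = ((213 + √111) - 1857)*(-29646 + 13548) = (-1644 + √111)*(-16098) = 26465112 - 16098*√111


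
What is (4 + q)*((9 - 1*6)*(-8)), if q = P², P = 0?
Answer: -96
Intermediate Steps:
q = 0 (q = 0² = 0)
(4 + q)*((9 - 1*6)*(-8)) = (4 + 0)*((9 - 1*6)*(-8)) = 4*((9 - 6)*(-8)) = 4*(3*(-8)) = 4*(-24) = -96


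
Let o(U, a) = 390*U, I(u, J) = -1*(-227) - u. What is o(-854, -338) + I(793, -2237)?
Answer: -333626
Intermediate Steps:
I(u, J) = 227 - u
o(-854, -338) + I(793, -2237) = 390*(-854) + (227 - 1*793) = -333060 + (227 - 793) = -333060 - 566 = -333626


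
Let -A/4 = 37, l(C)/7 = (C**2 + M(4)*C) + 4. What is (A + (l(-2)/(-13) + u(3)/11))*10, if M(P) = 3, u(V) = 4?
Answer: -212660/143 ≈ -1487.1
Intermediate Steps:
l(C) = 28 + 7*C**2 + 21*C (l(C) = 7*((C**2 + 3*C) + 4) = 7*(4 + C**2 + 3*C) = 28 + 7*C**2 + 21*C)
A = -148 (A = -4*37 = -148)
(A + (l(-2)/(-13) + u(3)/11))*10 = (-148 + ((28 + 7*(-2)**2 + 21*(-2))/(-13) + 4/11))*10 = (-148 + ((28 + 7*4 - 42)*(-1/13) + 4*(1/11)))*10 = (-148 + ((28 + 28 - 42)*(-1/13) + 4/11))*10 = (-148 + (14*(-1/13) + 4/11))*10 = (-148 + (-14/13 + 4/11))*10 = (-148 - 102/143)*10 = -21266/143*10 = -212660/143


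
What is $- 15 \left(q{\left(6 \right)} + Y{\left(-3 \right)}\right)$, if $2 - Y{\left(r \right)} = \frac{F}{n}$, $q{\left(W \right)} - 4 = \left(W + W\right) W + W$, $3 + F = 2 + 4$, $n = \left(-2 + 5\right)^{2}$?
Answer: $-1255$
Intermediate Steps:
$n = 9$ ($n = 3^{2} = 9$)
$F = 3$ ($F = -3 + \left(2 + 4\right) = -3 + 6 = 3$)
$q{\left(W \right)} = 4 + W + 2 W^{2}$ ($q{\left(W \right)} = 4 + \left(\left(W + W\right) W + W\right) = 4 + \left(2 W W + W\right) = 4 + \left(2 W^{2} + W\right) = 4 + \left(W + 2 W^{2}\right) = 4 + W + 2 W^{2}$)
$Y{\left(r \right)} = \frac{5}{3}$ ($Y{\left(r \right)} = 2 - \frac{3}{9} = 2 - 3 \cdot \frac{1}{9} = 2 - \frac{1}{3} = \frac{5}{3}$)
$- 15 \left(q{\left(6 \right)} + Y{\left(-3 \right)}\right) = - 15 \left(\left(4 + 6 + 2 \cdot 6^{2}\right) + \frac{5}{3}\right) = - 15 \left(\left(4 + 6 + 2 \cdot 36\right) + \frac{5}{3}\right) = - 15 \left(\left(4 + 6 + 72\right) + \frac{5}{3}\right) = - 15 \left(82 + \frac{5}{3}\right) = \left(-15\right) \frac{251}{3} = -1255$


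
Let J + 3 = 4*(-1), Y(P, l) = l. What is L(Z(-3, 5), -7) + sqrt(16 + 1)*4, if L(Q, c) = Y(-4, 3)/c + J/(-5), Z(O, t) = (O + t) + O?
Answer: 34/35 + 4*sqrt(17) ≈ 17.464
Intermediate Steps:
Z(O, t) = t + 2*O
J = -7 (J = -3 + 4*(-1) = -3 - 4 = -7)
L(Q, c) = 7/5 + 3/c (L(Q, c) = 3/c - 7/(-5) = 3/c - 7*(-1/5) = 3/c + 7/5 = 7/5 + 3/c)
L(Z(-3, 5), -7) + sqrt(16 + 1)*4 = (7/5 + 3/(-7)) + sqrt(16 + 1)*4 = (7/5 + 3*(-1/7)) + sqrt(17)*4 = (7/5 - 3/7) + 4*sqrt(17) = 34/35 + 4*sqrt(17)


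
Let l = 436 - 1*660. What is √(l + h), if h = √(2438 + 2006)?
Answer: √(-224 + 2*√1111) ≈ 12.543*I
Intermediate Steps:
h = 2*√1111 (h = √4444 = 2*√1111 ≈ 66.663)
l = -224 (l = 436 - 660 = -224)
√(l + h) = √(-224 + 2*√1111)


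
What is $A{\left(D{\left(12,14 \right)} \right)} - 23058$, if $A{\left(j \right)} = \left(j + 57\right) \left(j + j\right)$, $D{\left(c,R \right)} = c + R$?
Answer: $-18742$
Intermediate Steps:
$D{\left(c,R \right)} = R + c$
$A{\left(j \right)} = 2 j \left(57 + j\right)$ ($A{\left(j \right)} = \left(57 + j\right) 2 j = 2 j \left(57 + j\right)$)
$A{\left(D{\left(12,14 \right)} \right)} - 23058 = 2 \left(14 + 12\right) \left(57 + \left(14 + 12\right)\right) - 23058 = 2 \cdot 26 \left(57 + 26\right) - 23058 = 2 \cdot 26 \cdot 83 - 23058 = 4316 - 23058 = -18742$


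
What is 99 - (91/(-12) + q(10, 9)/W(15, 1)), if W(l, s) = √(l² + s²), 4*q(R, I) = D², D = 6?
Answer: 1279/12 - 9*√226/226 ≈ 105.98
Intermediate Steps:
q(R, I) = 9 (q(R, I) = (¼)*6² = (¼)*36 = 9)
99 - (91/(-12) + q(10, 9)/W(15, 1)) = 99 - (91/(-12) + 9/(√(15² + 1²))) = 99 - (91*(-1/12) + 9/(√(225 + 1))) = 99 - (-91/12 + 9/(√226)) = 99 - (-91/12 + 9*(√226/226)) = 99 - (-91/12 + 9*√226/226) = 99 + (91/12 - 9*√226/226) = 1279/12 - 9*√226/226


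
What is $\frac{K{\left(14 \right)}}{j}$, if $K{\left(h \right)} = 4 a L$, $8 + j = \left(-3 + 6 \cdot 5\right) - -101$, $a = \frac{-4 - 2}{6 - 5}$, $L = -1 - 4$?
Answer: $1$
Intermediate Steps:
$L = -5$ ($L = -1 - 4 = -5$)
$a = -6$ ($a = - \frac{6}{1} = \left(-6\right) 1 = -6$)
$j = 120$ ($j = -8 + \left(\left(-3 + 6 \cdot 5\right) - -101\right) = -8 + \left(\left(-3 + 30\right) + 101\right) = -8 + \left(27 + 101\right) = -8 + 128 = 120$)
$K{\left(h \right)} = 120$ ($K{\left(h \right)} = 4 \left(-6\right) \left(-5\right) = \left(-24\right) \left(-5\right) = 120$)
$\frac{K{\left(14 \right)}}{j} = \frac{120}{120} = 120 \cdot \frac{1}{120} = 1$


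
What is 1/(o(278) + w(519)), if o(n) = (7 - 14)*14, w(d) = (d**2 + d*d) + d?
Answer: 1/539143 ≈ 1.8548e-6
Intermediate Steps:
w(d) = d + 2*d**2 (w(d) = (d**2 + d**2) + d = 2*d**2 + d = d + 2*d**2)
o(n) = -98 (o(n) = -7*14 = -98)
1/(o(278) + w(519)) = 1/(-98 + 519*(1 + 2*519)) = 1/(-98 + 519*(1 + 1038)) = 1/(-98 + 519*1039) = 1/(-98 + 539241) = 1/539143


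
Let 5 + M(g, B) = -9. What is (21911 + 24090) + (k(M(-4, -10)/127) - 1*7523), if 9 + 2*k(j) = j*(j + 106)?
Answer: 1240889891/32258 ≈ 38468.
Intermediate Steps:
M(g, B) = -14 (M(g, B) = -5 - 9 = -14)
k(j) = -9/2 + j*(106 + j)/2 (k(j) = -9/2 + (j*(j + 106))/2 = -9/2 + (j*(106 + j))/2 = -9/2 + j*(106 + j)/2)
(21911 + 24090) + (k(M(-4, -10)/127) - 1*7523) = (21911 + 24090) + ((-9/2 + (-14/127)**2/2 + 53*(-14/127)) - 1*7523) = 46001 + ((-9/2 + (-14*1/127)**2/2 + 53*(-14*1/127)) - 7523) = 46001 + ((-9/2 + (-14/127)**2/2 + 53*(-14/127)) - 7523) = 46001 + ((-9/2 + (1/2)*(196/16129) - 742/127) - 7523) = 46001 + ((-9/2 + 98/16129 - 742/127) - 7523) = 46001 + (-333433/32258 - 7523) = 46001 - 243010367/32258 = 1240889891/32258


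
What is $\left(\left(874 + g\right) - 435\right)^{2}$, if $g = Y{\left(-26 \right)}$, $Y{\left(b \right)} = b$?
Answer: $170569$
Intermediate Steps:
$g = -26$
$\left(\left(874 + g\right) - 435\right)^{2} = \left(\left(874 - 26\right) - 435\right)^{2} = \left(848 - 435\right)^{2} = 413^{2} = 170569$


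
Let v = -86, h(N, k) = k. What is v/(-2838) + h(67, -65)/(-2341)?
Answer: 4486/77253 ≈ 0.058069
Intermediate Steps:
v/(-2838) + h(67, -65)/(-2341) = -86/(-2838) - 65/(-2341) = -86*(-1/2838) - 65*(-1/2341) = 1/33 + 65/2341 = 4486/77253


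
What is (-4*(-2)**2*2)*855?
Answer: -27360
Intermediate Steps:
(-4*(-2)**2*2)*855 = (-4*4*2)*855 = -16*2*855 = -32*855 = -27360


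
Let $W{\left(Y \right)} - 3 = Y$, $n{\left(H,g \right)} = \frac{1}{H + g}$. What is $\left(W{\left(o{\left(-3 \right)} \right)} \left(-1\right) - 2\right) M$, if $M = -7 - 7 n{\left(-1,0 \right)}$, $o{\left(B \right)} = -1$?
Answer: $0$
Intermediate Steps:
$W{\left(Y \right)} = 3 + Y$
$M = 0$ ($M = -7 - \frac{7}{-1 + 0} = -7 - \frac{7}{-1} = -7 - -7 = -7 + 7 = 0$)
$\left(W{\left(o{\left(-3 \right)} \right)} \left(-1\right) - 2\right) M = \left(\left(3 - 1\right) \left(-1\right) - 2\right) 0 = \left(2 \left(-1\right) - 2\right) 0 = \left(-2 - 2\right) 0 = \left(-4\right) 0 = 0$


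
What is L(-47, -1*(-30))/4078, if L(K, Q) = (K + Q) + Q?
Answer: 13/4078 ≈ 0.0031878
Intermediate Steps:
L(K, Q) = K + 2*Q
L(-47, -1*(-30))/4078 = (-47 + 2*(-1*(-30)))/4078 = (-47 + 2*30)*(1/4078) = (-47 + 60)*(1/4078) = 13*(1/4078) = 13/4078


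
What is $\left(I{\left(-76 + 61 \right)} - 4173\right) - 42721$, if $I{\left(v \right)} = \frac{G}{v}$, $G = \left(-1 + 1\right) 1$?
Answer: $-46894$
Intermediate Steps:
$G = 0$ ($G = 0 \cdot 1 = 0$)
$I{\left(v \right)} = 0$ ($I{\left(v \right)} = \frac{0}{v} = 0$)
$\left(I{\left(-76 + 61 \right)} - 4173\right) - 42721 = \left(0 - 4173\right) - 42721 = -4173 - 42721 = -46894$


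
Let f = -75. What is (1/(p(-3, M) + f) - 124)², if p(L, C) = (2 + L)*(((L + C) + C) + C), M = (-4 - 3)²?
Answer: 737502649/47961 ≈ 15377.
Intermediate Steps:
M = 49 (M = (-7)² = 49)
p(L, C) = (2 + L)*(L + 3*C) (p(L, C) = (2 + L)*(((C + L) + C) + C) = (2 + L)*((L + 2*C) + C) = (2 + L)*(L + 3*C))
(1/(p(-3, M) + f) - 124)² = (1/(((-3)² + 2*(-3) + 6*49 + 3*49*(-3)) - 75) - 124)² = (1/((9 - 6 + 294 - 441) - 75) - 124)² = (1/(-144 - 75) - 124)² = (1/(-219) - 124)² = (-1/219 - 124)² = (-27157/219)² = 737502649/47961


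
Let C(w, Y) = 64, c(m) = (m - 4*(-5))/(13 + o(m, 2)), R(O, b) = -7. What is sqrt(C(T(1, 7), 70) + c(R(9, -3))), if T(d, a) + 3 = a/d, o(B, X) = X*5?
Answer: 3*sqrt(3795)/23 ≈ 8.0352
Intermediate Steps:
o(B, X) = 5*X
c(m) = 20/23 + m/23 (c(m) = (m - 4*(-5))/(13 + 5*2) = (m + 20)/(13 + 10) = (20 + m)/23 = (20 + m)*(1/23) = 20/23 + m/23)
T(d, a) = -3 + a/d
sqrt(C(T(1, 7), 70) + c(R(9, -3))) = sqrt(64 + (20/23 + (1/23)*(-7))) = sqrt(64 + (20/23 - 7/23)) = sqrt(64 + 13/23) = sqrt(1485/23) = 3*sqrt(3795)/23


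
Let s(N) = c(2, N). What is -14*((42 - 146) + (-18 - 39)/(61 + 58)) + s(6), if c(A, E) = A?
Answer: 24900/17 ≈ 1464.7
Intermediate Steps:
s(N) = 2
-14*((42 - 146) + (-18 - 39)/(61 + 58)) + s(6) = -14*((42 - 146) + (-18 - 39)/(61 + 58)) + 2 = -14*(-104 - 57/119) + 2 = -14*(-12433/119) + 2 = 24866/17 + 2 = 24900/17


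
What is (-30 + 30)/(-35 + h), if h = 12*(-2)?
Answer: 0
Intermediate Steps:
h = -24
(-30 + 30)/(-35 + h) = (-30 + 30)/(-35 - 24) = 0/(-59) = 0*(-1/59) = 0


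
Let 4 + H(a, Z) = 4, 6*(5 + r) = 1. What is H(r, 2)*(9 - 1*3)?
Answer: 0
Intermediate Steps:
r = -29/6 (r = -5 + (1/6)*1 = -5 + 1/6 = -29/6 ≈ -4.8333)
H(a, Z) = 0 (H(a, Z) = -4 + 4 = 0)
H(r, 2)*(9 - 1*3) = 0*(9 - 1*3) = 0*(9 - 3) = 0*6 = 0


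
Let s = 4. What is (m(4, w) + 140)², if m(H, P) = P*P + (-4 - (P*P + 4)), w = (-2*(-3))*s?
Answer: 17424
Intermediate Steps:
w = 24 (w = -2*(-3)*4 = 6*4 = 24)
m(H, P) = -8 (m(H, P) = P² + (-4 - (P² + 4)) = P² + (-4 - (4 + P²)) = P² + (-4 + (-4 - P²)) = P² + (-8 - P²) = -8)
(m(4, w) + 140)² = (-8 + 140)² = 132² = 17424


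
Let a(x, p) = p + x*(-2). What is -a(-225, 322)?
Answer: -772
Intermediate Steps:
a(x, p) = p - 2*x
-a(-225, 322) = -(322 - 2*(-225)) = -(322 + 450) = -1*772 = -772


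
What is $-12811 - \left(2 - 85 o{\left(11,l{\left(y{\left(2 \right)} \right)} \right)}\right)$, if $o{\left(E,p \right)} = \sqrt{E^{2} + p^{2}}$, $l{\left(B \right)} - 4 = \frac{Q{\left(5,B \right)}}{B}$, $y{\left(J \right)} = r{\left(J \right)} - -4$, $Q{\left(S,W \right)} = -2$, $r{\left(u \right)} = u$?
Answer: $-12813 + \frac{935 \sqrt{10}}{3} \approx -11827.0$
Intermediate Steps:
$y{\left(J \right)} = 4 + J$ ($y{\left(J \right)} = J - -4 = J + 4 = 4 + J$)
$l{\left(B \right)} = 4 - \frac{2}{B}$
$-12811 - \left(2 - 85 o{\left(11,l{\left(y{\left(2 \right)} \right)} \right)}\right) = -12811 - \left(2 - 85 \sqrt{11^{2} + \left(4 - \frac{2}{4 + 2}\right)^{2}}\right) = -12811 - \left(2 - 85 \sqrt{121 + \left(4 - \frac{2}{6}\right)^{2}}\right) = -12811 - \left(2 - 85 \sqrt{121 + \left(4 - \frac{1}{3}\right)^{2}}\right) = -12811 - \left(2 - 85 \sqrt{121 + \left(\frac{11}{3}\right)^{2}}\right) = -12811 - \left(2 - 85 \sqrt{121 + \frac{121}{9}}\right) = -12811 - \left(2 - 85 \sqrt{\frac{1210}{9}}\right) = -12811 - \left(2 - 85 \frac{11 \sqrt{10}}{3}\right) = -12811 - \left(2 - \frac{935 \sqrt{10}}{3}\right) = -12813 + \frac{935 \sqrt{10}}{3}$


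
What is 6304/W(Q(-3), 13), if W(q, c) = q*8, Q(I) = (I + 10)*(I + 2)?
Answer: -788/7 ≈ -112.57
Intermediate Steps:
Q(I) = (2 + I)*(10 + I) (Q(I) = (10 + I)*(2 + I) = (2 + I)*(10 + I))
W(q, c) = 8*q
6304/W(Q(-3), 13) = 6304/((8*(20 + (-3)² + 12*(-3)))) = 6304/((8*(20 + 9 - 36))) = 6304/((8*(-7))) = 6304/(-56) = 6304*(-1/56) = -788/7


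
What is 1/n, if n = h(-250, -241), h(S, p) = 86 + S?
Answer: -1/164 ≈ -0.0060976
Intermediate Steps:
n = -164 (n = 86 - 250 = -164)
1/n = 1/(-164) = -1/164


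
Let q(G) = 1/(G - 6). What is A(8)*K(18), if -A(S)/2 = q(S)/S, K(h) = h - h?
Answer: 0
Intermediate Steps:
q(G) = 1/(-6 + G)
K(h) = 0
A(S) = -2/(S*(-6 + S)) (A(S) = -2/((-6 + S)*S) = -2/(S*(-6 + S)))
A(8)*K(18) = -2/(8*(-6 + 8))*0 = -2*⅛/2*0 = -2*⅛*½*0 = -⅛*0 = 0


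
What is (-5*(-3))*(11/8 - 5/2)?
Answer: -135/8 ≈ -16.875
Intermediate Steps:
(-5*(-3))*(11/8 - 5/2) = 15*(11*(⅛) - 5*½) = 15*(11/8 - 5/2) = 15*(-9/8) = -135/8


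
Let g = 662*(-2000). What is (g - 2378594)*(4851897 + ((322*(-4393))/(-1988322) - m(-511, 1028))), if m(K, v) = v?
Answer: -121468897760250164/6763 ≈ -1.7961e+13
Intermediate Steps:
g = -1324000
(g - 2378594)*(4851897 + ((322*(-4393))/(-1988322) - m(-511, 1028))) = (-1324000 - 2378594)*(4851897 + ((322*(-4393))/(-1988322) - 1*1028)) = -3702594*(4851897 + (-1414546*(-1/1988322) - 1028)) = -3702594*(4851897 + (101039/142023 - 1028)) = -3702594*(4851897 - 145898605/142023) = -3702594*688935069026/142023 = -121468897760250164/6763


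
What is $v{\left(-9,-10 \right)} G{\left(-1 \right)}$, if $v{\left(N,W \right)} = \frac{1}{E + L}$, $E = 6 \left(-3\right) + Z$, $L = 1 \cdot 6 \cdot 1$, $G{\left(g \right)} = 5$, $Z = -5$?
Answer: $- \frac{5}{17} \approx -0.29412$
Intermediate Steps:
$L = 6$ ($L = 6 \cdot 1 = 6$)
$E = -23$ ($E = 6 \left(-3\right) - 5 = -18 - 5 = -23$)
$v{\left(N,W \right)} = - \frac{1}{17}$ ($v{\left(N,W \right)} = \frac{1}{-23 + 6} = \frac{1}{-17} = - \frac{1}{17}$)
$v{\left(-9,-10 \right)} G{\left(-1 \right)} = \left(- \frac{1}{17}\right) 5 = - \frac{5}{17}$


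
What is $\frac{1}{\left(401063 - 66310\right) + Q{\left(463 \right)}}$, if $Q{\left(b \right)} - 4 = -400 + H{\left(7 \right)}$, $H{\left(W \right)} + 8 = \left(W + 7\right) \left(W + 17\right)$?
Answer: $\frac{1}{334685} \approx 2.9879 \cdot 10^{-6}$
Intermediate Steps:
$H{\left(W \right)} = -8 + \left(7 + W\right) \left(17 + W\right)$ ($H{\left(W \right)} = -8 + \left(W + 7\right) \left(W + 17\right) = -8 + \left(7 + W\right) \left(17 + W\right)$)
$Q{\left(b \right)} = -68$ ($Q{\left(b \right)} = 4 + \left(-400 + \left(111 + 7^{2} + 24 \cdot 7\right)\right) = 4 + \left(-400 + \left(111 + 49 + 168\right)\right) = 4 + \left(-400 + 328\right) = 4 - 72 = -68$)
$\frac{1}{\left(401063 - 66310\right) + Q{\left(463 \right)}} = \frac{1}{\left(401063 - 66310\right) - 68} = \frac{1}{334753 - 68} = \frac{1}{334685}$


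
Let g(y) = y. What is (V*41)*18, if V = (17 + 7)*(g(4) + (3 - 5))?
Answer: 35424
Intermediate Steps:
V = 48 (V = (17 + 7)*(4 + (3 - 5)) = 24*(4 - 2) = 24*2 = 48)
(V*41)*18 = (48*41)*18 = 1968*18 = 35424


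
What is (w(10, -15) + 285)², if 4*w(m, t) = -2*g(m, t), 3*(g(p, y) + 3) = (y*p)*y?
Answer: 31329/4 ≈ 7832.3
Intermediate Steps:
g(p, y) = -3 + p*y²/3 (g(p, y) = -3 + ((y*p)*y)/3 = -3 + ((p*y)*y)/3 = -3 + (p*y²)/3 = -3 + p*y²/3)
w(m, t) = 3/2 - m*t²/6 (w(m, t) = (-2*(-3 + m*t²/3))/4 = (6 - 2*m*t²/3)/4 = 3/2 - m*t²/6)
(w(10, -15) + 285)² = ((3/2 - ⅙*10*(-15)²) + 285)² = ((3/2 - ⅙*10*225) + 285)² = ((3/2 - 375) + 285)² = (-747/2 + 285)² = (-177/2)² = 31329/4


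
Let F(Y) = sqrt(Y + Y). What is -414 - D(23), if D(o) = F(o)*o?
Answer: -414 - 23*sqrt(46) ≈ -569.99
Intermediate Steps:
F(Y) = sqrt(2)*sqrt(Y) (F(Y) = sqrt(2*Y) = sqrt(2)*sqrt(Y))
D(o) = sqrt(2)*o**(3/2) (D(o) = (sqrt(2)*sqrt(o))*o = sqrt(2)*o**(3/2))
-414 - D(23) = -414 - sqrt(2)*23**(3/2) = -414 - sqrt(2)*23*sqrt(23) = -414 - 23*sqrt(46)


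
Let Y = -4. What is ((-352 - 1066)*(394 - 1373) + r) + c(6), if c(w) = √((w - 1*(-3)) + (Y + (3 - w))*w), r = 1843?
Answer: 1390065 + I*√33 ≈ 1.3901e+6 + 5.7446*I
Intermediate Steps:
c(w) = √(3 + w + w*(-1 - w)) (c(w) = √((w - 1*(-3)) + (-4 + (3 - w))*w) = √((w + 3) + (-1 - w)*w) = √((3 + w) + w*(-1 - w)) = √(3 + w + w*(-1 - w)))
((-352 - 1066)*(394 - 1373) + r) + c(6) = ((-352 - 1066)*(394 - 1373) + 1843) + √(3 - 1*6²) = (-1418*(-979) + 1843) + √(3 - 1*36) = (1388222 + 1843) + √(3 - 36) = 1390065 + √(-33) = 1390065 + I*√33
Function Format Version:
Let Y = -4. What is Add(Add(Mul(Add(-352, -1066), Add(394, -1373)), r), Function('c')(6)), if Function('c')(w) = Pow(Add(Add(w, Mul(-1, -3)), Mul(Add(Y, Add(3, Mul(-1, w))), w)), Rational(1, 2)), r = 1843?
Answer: Add(1390065, Mul(I, Pow(33, Rational(1, 2)))) ≈ Add(1.3901e+6, Mul(5.7446, I))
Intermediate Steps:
Function('c')(w) = Pow(Add(3, w, Mul(w, Add(-1, Mul(-1, w)))), Rational(1, 2)) (Function('c')(w) = Pow(Add(Add(w, Mul(-1, -3)), Mul(Add(-4, Add(3, Mul(-1, w))), w)), Rational(1, 2)) = Pow(Add(Add(w, 3), Mul(Add(-1, Mul(-1, w)), w)), Rational(1, 2)) = Pow(Add(Add(3, w), Mul(w, Add(-1, Mul(-1, w)))), Rational(1, 2)) = Pow(Add(3, w, Mul(w, Add(-1, Mul(-1, w)))), Rational(1, 2)))
Add(Add(Mul(Add(-352, -1066), Add(394, -1373)), r), Function('c')(6)) = Add(Add(Mul(Add(-352, -1066), Add(394, -1373)), 1843), Pow(Add(3, Mul(-1, Pow(6, 2))), Rational(1, 2))) = Add(Add(Mul(-1418, -979), 1843), Pow(Add(3, Mul(-1, 36)), Rational(1, 2))) = Add(Add(1388222, 1843), Pow(Add(3, -36), Rational(1, 2))) = Add(1390065, Pow(-33, Rational(1, 2))) = Add(1390065, Mul(I, Pow(33, Rational(1, 2))))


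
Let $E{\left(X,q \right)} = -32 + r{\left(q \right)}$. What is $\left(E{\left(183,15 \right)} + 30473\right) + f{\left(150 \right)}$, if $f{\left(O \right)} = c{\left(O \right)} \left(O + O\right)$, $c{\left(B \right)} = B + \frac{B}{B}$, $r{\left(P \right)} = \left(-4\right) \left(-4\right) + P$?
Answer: $75772$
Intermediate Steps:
$r{\left(P \right)} = 16 + P$
$E{\left(X,q \right)} = -16 + q$ ($E{\left(X,q \right)} = -32 + \left(16 + q\right) = -16 + q$)
$c{\left(B \right)} = 1 + B$ ($c{\left(B \right)} = B + 1 = 1 + B$)
$f{\left(O \right)} = 2 O \left(1 + O\right)$ ($f{\left(O \right)} = \left(1 + O\right) \left(O + O\right) = \left(1 + O\right) 2 O = 2 O \left(1 + O\right)$)
$\left(E{\left(183,15 \right)} + 30473\right) + f{\left(150 \right)} = \left(\left(-16 + 15\right) + 30473\right) + 2 \cdot 150 \left(1 + 150\right) = \left(-1 + 30473\right) + 2 \cdot 150 \cdot 151 = 30472 + 45300 = 75772$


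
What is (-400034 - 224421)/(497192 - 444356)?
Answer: -624455/52836 ≈ -11.819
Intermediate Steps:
(-400034 - 224421)/(497192 - 444356) = -624455/52836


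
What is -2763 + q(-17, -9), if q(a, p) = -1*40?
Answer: -2803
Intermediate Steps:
q(a, p) = -40
-2763 + q(-17, -9) = -2763 - 40 = -2803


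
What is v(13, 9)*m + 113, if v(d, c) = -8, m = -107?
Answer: 969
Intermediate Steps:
v(13, 9)*m + 113 = -8*(-107) + 113 = 856 + 113 = 969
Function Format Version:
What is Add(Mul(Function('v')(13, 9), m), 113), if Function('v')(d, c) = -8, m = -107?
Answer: 969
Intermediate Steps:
Add(Mul(Function('v')(13, 9), m), 113) = Add(Mul(-8, -107), 113) = Add(856, 113) = 969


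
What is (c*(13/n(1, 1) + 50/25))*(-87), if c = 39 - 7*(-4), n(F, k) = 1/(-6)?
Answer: 443004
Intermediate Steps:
n(F, k) = -1/6
c = 67 (c = 39 - 1*(-28) = 39 + 28 = 67)
(c*(13/n(1, 1) + 50/25))*(-87) = (67*(13/(-1/6) + 50/25))*(-87) = (67*(13*(-6) + 50*(1/25)))*(-87) = (67*(-78 + 2))*(-87) = (67*(-76))*(-87) = -5092*(-87) = 443004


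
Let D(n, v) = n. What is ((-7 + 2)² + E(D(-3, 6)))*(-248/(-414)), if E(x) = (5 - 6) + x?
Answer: 868/69 ≈ 12.580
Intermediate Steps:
E(x) = -1 + x
((-7 + 2)² + E(D(-3, 6)))*(-248/(-414)) = ((-7 + 2)² + (-1 - 3))*(-248/(-414)) = ((-5)² - 4)*(-248*(-1/414)) = (25 - 4)*(124/207) = 21*(124/207) = 868/69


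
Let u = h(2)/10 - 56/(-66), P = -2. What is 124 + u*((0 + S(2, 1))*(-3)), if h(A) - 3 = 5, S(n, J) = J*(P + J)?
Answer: 7092/55 ≈ 128.95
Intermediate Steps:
S(n, J) = J*(-2 + J)
h(A) = 8 (h(A) = 3 + 5 = 8)
u = 272/165 (u = 8/10 - 56/(-66) = 8*(1/10) - 56*(-1/66) = 4/5 + 28/33 = 272/165 ≈ 1.6485)
124 + u*((0 + S(2, 1))*(-3)) = 124 + 272*((0 + 1*(-2 + 1))*(-3))/165 = 124 + 272*((0 + 1*(-1))*(-3))/165 = 124 + 272*((0 - 1)*(-3))/165 = 124 + 272*(-1*(-3))/165 = 124 + (272/165)*3 = 124 + 272/55 = 7092/55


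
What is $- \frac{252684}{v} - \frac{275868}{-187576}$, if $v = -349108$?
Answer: $\frac{8981573733}{4092767638} \approx 2.1945$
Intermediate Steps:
$- \frac{252684}{v} - \frac{275868}{-187576} = - \frac{252684}{-349108} - \frac{275868}{-187576} = \left(-252684\right) \left(- \frac{1}{349108}\right) - - \frac{68967}{46894} = \frac{63171}{87277} + \frac{68967}{46894} = \frac{8981573733}{4092767638}$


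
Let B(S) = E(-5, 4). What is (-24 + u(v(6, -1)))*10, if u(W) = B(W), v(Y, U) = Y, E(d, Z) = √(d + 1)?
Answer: -240 + 20*I ≈ -240.0 + 20.0*I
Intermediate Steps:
E(d, Z) = √(1 + d)
B(S) = 2*I (B(S) = √(1 - 5) = √(-4) = 2*I)
u(W) = 2*I
(-24 + u(v(6, -1)))*10 = (-24 + 2*I)*10 = -240 + 20*I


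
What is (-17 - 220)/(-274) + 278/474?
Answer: 94255/64938 ≈ 1.4515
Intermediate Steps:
(-17 - 220)/(-274) + 278/474 = -237*(-1/274) + 278*(1/474) = 237/274 + 139/237 = 94255/64938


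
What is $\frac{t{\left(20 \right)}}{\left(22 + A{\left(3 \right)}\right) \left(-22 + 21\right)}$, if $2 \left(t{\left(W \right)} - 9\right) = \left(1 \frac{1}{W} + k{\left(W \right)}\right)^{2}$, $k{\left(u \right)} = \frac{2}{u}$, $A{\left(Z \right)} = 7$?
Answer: $- \frac{7209}{23200} \approx -0.31073$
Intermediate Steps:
$t{\left(W \right)} = 9 + \frac{9}{2 W^{2}}$ ($t{\left(W \right)} = 9 + \frac{\left(1 \frac{1}{W} + \frac{2}{W}\right)^{2}}{2} = 9 + \frac{\left(\frac{1}{W} + \frac{2}{W}\right)^{2}}{2} = 9 + \frac{\left(\frac{3}{W}\right)^{2}}{2} = 9 + \frac{9 \frac{1}{W^{2}}}{2} = 9 + \frac{9}{2 W^{2}}$)
$\frac{t{\left(20 \right)}}{\left(22 + A{\left(3 \right)}\right) \left(-22 + 21\right)} = \frac{9 + \frac{9}{2 \cdot 400}}{\left(22 + 7\right) \left(-22 + 21\right)} = \frac{9 + \frac{9}{2} \cdot \frac{1}{400}}{29 \left(-1\right)} = \frac{9 + \frac{9}{800}}{-29} = \frac{7209}{800} \left(- \frac{1}{29}\right) = - \frac{7209}{23200}$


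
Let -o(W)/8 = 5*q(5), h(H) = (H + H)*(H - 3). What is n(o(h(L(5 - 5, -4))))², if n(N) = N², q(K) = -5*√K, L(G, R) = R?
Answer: 40000000000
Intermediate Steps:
h(H) = 2*H*(-3 + H) (h(H) = (2*H)*(-3 + H) = 2*H*(-3 + H))
o(W) = 200*√5 (o(W) = -40*(-5*√5) = -(-200)*√5 = 200*√5)
n(o(h(L(5 - 5, -4))))² = ((200*√5)²)² = 200000² = 40000000000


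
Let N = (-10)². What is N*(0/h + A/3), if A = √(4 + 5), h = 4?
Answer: 100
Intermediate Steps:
N = 100
A = 3 (A = √9 = 3)
N*(0/h + A/3) = 100*(0/4 + 3/3) = 100*(0*(¼) + 3*(⅓)) = 100*(0 + 1) = 100*1 = 100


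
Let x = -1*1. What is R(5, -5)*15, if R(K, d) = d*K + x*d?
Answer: -300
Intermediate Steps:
x = -1
R(K, d) = -d + K*d (R(K, d) = d*K - d = K*d - d = -d + K*d)
R(5, -5)*15 = -5*(-1 + 5)*15 = -5*4*15 = -20*15 = -300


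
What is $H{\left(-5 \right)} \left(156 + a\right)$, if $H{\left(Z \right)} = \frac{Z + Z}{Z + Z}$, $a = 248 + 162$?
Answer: $566$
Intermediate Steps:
$a = 410$
$H{\left(Z \right)} = 1$ ($H{\left(Z \right)} = \frac{2 Z}{2 Z} = 2 Z \frac{1}{2 Z} = 1$)
$H{\left(-5 \right)} \left(156 + a\right) = 1 \left(156 + 410\right) = 1 \cdot 566 = 566$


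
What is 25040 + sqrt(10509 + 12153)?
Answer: 25040 + 3*sqrt(2518) ≈ 25191.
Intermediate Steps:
25040 + sqrt(10509 + 12153) = 25040 + sqrt(22662) = 25040 + 3*sqrt(2518)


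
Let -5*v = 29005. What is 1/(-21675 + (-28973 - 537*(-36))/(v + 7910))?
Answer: -2109/45722216 ≈ -4.6126e-5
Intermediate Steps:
v = -5801 (v = -1/5*29005 = -5801)
1/(-21675 + (-28973 - 537*(-36))/(v + 7910)) = 1/(-21675 + (-28973 - 537*(-36))/(-5801 + 7910)) = 1/(-21675 + (-28973 + 19332)/2109) = 1/(-21675 - 9641*1/2109) = 1/(-21675 - 9641/2109) = 1/(-45722216/2109) = -2109/45722216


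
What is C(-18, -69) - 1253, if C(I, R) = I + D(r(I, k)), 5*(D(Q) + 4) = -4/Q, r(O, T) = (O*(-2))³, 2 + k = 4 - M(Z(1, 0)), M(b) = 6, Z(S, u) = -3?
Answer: -74358001/58320 ≈ -1275.0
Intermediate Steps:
k = -4 (k = -2 + (4 - 1*6) = -2 + (4 - 6) = -2 - 2 = -4)
r(O, T) = -8*O³ (r(O, T) = (-2*O)³ = -8*O³)
D(Q) = -4 - 4/(5*Q) (D(Q) = -4 + (-4/Q)/5 = -4 - 4/(5*Q))
C(I, R) = -4 + I + 1/(10*I³) (C(I, R) = I + (-4 - 4*(-1/(8*I³))/5) = I + (-4 - (-1)/(10*I³)) = I + (-4 + 1/(10*I³)) = -4 + I + 1/(10*I³))
C(-18, -69) - 1253 = (-4 - 18 + (⅒)/(-18)³) - 1253 = (-4 - 18 + (⅒)*(-1/5832)) - 1253 = (-4 - 18 - 1/58320) - 1253 = -1283041/58320 - 1253 = -74358001/58320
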